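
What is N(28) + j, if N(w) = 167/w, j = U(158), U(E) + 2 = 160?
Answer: 4591/28 ≈ 163.96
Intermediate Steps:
U(E) = 158 (U(E) = -2 + 160 = 158)
j = 158
N(28) + j = 167/28 + 158 = 4591/28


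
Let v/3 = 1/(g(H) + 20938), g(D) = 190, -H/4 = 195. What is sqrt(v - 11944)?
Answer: I*sqrt(1332927642778)/10564 ≈ 109.29*I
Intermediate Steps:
H = -780 (H = -4*195 = -780)
v = 3/21128 (v = 3/(190 + 20938) = 3/21128 ≈ 0.00014199)
sqrt(v - 11944) = sqrt(3/21128 - 11944) = sqrt(-252352829/21128) = I*sqrt(1332927642778)/10564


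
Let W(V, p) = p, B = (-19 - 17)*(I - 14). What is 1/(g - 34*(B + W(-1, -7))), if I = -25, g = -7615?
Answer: -1/55113 ≈ -1.8145e-5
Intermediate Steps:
B = 1404 (B = (-19 - 17)*(-25 - 14) = -36*(-39) = 1404)
1/(g - 34*(B + W(-1, -7))) = 1/(-7615 - 34*(1404 - 7)) = 1/(-7615 - 34*1397) = 1/(-7615 - 47498) = 1/(-55113) = -1/55113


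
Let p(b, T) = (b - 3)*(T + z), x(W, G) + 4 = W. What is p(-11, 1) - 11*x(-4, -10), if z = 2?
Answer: 46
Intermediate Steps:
x(W, G) = -4 + W
p(b, T) = (-3 + b)*(2 + T) (p(b, T) = (b - 3)*(T + 2) = (-3 + b)*(2 + T))
p(-11, 1) - 11*x(-4, -10) = (-6 - 3*1 + 2*(-11) + 1*(-11)) - 11*(-4 - 4) = (-6 - 3 - 22 - 11) - 11*(-8) = -42 + 88 = 46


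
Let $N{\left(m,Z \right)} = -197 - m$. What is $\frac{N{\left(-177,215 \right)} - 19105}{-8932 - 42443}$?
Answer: $\frac{51}{137} \approx 0.37226$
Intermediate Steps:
$\frac{N{\left(-177,215 \right)} - 19105}{-8932 - 42443} = \frac{\left(-197 - -177\right) - 19105}{-8932 - 42443} = \frac{\left(-197 + 177\right) - 19105}{-51375} = \left(-20 - 19105\right) \left(- \frac{1}{51375}\right) = \left(-19125\right) \left(- \frac{1}{51375}\right) = \frac{51}{137}$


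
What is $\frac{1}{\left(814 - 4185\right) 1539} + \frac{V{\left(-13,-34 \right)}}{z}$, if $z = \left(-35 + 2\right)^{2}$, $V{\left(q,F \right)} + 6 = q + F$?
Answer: $- \frac{30551494}{627744249} \approx -0.048669$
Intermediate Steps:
$V{\left(q,F \right)} = -6 + F + q$ ($V{\left(q,F \right)} = -6 + \left(q + F\right) = -6 + \left(F + q\right) = -6 + F + q$)
$z = 1089$ ($z = \left(-33\right)^{2} = 1089$)
$\frac{1}{\left(814 - 4185\right) 1539} + \frac{V{\left(-13,-34 \right)}}{z} = \frac{1}{\left(814 - 4185\right) 1539} + \frac{-6 - 34 - 13}{1089} = \frac{1}{-3371} \cdot \frac{1}{1539} - \frac{53}{1089} = \left(- \frac{1}{3371}\right) \frac{1}{1539} - \frac{53}{1089} = - \frac{1}{5187969} - \frac{53}{1089} = - \frac{30551494}{627744249}$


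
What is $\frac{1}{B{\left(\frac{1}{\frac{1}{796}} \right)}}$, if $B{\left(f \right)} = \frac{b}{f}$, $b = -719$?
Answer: $- \frac{796}{719} \approx -1.1071$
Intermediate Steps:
$B{\left(f \right)} = - \frac{719}{f}$
$\frac{1}{B{\left(\frac{1}{\frac{1}{796}} \right)}} = \frac{1}{\left(-719\right) \frac{1}{\frac{1}{\frac{1}{796}}}} = \frac{1}{\left(-719\right) \frac{1}{796}} = \frac{1}{- \frac{719}{796}} = - \frac{796}{719}$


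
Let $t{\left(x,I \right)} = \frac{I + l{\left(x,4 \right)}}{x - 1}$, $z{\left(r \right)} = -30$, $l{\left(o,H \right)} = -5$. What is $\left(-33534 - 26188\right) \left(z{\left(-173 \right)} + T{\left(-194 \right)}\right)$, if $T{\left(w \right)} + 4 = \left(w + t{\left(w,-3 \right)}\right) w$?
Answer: $- \frac{33677869772}{15} \approx -2.2452 \cdot 10^{9}$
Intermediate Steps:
$t{\left(x,I \right)} = \frac{-5 + I}{-1 + x}$ ($t{\left(x,I \right)} = \frac{I - 5}{x - 1} = \frac{-5 + I}{-1 + x}$)
$T{\left(w \right)} = -4 + w \left(w - \frac{8}{-1 + w}\right)$ ($T{\left(w \right)} = -4 + \left(w + \frac{-5 - 3}{-1 + w}\right) w = -4 + \left(w + \frac{1}{-1 + w} \left(-8\right)\right) w = -4 + \left(w - \frac{8}{-1 + w}\right) w = -4 + w \left(w - \frac{8}{-1 + w}\right)$)
$\left(-33534 - 26188\right) \left(z{\left(-173 \right)} + T{\left(-194 \right)}\right) = \left(-33534 - 26188\right) \left(-30 + \frac{\left(-8\right) \left(-194\right) + \left(-1 - 194\right) \left(-4 + \left(-194\right)^{2}\right)}{-1 - 194}\right) = - 59722 \left(-30 + \frac{1552 - 195 \left(-4 + 37636\right)}{-195}\right) = - 59722 \left(-30 - \frac{1552 - 7338240}{195}\right) = - 59722 \left(-30 - - \frac{7336688}{195}\right) = - 59722 \left(-30 + \frac{7336688}{195}\right) = \left(-59722\right) \frac{7330838}{195} = - \frac{33677869772}{15}$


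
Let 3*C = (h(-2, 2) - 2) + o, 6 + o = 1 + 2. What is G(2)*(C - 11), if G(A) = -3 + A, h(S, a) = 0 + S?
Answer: 40/3 ≈ 13.333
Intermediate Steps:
h(S, a) = S
o = -3 (o = -6 + (1 + 2) = -6 + 3 = -3)
C = -7/3 (C = ((-2 - 2) - 3)/3 = (-4 - 3)/3 = (⅓)*(-7) = -7/3 ≈ -2.3333)
G(2)*(C - 11) = (-3 + 2)*(-7/3 - 11) = -1*(-40/3) = 40/3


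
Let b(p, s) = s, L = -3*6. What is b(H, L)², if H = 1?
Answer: 324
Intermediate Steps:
L = -18
b(H, L)² = (-18)² = 324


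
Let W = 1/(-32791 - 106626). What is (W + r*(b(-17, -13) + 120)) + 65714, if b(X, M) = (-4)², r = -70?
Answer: 7834398897/139417 ≈ 56194.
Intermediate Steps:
W = -1/139417 (W = 1/(-139417) = -1/139417 ≈ -7.1727e-6)
b(X, M) = 16
(W + r*(b(-17, -13) + 120)) + 65714 = (-1/139417 - 70*(16 + 120)) + 65714 = (-1/139417 - 70*136) + 65714 = (-1/139417 - 9520) + 65714 = -1327249841/139417 + 65714 = 7834398897/139417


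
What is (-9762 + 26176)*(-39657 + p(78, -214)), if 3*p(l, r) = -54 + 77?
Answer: -1952412472/3 ≈ -6.5080e+8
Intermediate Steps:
p(l, r) = 23/3 (p(l, r) = (-54 + 77)/3 = (⅓)*23 = 23/3)
(-9762 + 26176)*(-39657 + p(78, -214)) = (-9762 + 26176)*(-39657 + 23/3) = 16414*(-118948/3) = -1952412472/3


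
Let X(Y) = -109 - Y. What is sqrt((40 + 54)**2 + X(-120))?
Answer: 3*sqrt(983) ≈ 94.058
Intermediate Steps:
sqrt((40 + 54)**2 + X(-120)) = sqrt((40 + 54)**2 + (-109 - 1*(-120))) = sqrt(94**2 + (-109 + 120)) = sqrt(8836 + 11) = sqrt(8847) = 3*sqrt(983)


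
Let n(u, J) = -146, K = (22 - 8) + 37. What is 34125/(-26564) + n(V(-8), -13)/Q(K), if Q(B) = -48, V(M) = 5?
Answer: 280043/159384 ≈ 1.7570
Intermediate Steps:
K = 51 (K = 14 + 37 = 51)
34125/(-26564) + n(V(-8), -13)/Q(K) = 34125/(-26564) - 146/(-48) = 34125*(-1/26564) - 146*(-1/48) = -34125/26564 + 73/24 = 280043/159384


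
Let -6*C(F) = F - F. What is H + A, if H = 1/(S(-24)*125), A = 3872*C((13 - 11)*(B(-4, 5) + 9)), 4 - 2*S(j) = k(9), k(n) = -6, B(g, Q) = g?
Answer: 1/625 ≈ 0.0016000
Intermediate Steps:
C(F) = 0 (C(F) = -(F - F)/6 = -⅙*0 = 0)
S(j) = 5 (S(j) = 2 - ½*(-6) = 2 + 3 = 5)
A = 0 (A = 3872*0 = 0)
H = 1/625 (H = 1/(5*125) = 1/625 ≈ 0.0016000)
H + A = 1/625 + 0 = 1/625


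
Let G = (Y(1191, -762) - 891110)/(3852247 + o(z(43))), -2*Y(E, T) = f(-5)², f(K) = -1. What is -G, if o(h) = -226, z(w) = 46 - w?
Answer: 1782221/7704042 ≈ 0.23134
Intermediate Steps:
Y(E, T) = -½ (Y(E, T) = -½*(-1)² = -½*1 = -½)
G = -1782221/7704042 (G = (-½ - 891110)/(3852247 - 226) = -1782221/2/3852021 = -1782221/2*1/3852021 = -1782221/7704042 ≈ -0.23134)
-G = -1*(-1782221/7704042) = 1782221/7704042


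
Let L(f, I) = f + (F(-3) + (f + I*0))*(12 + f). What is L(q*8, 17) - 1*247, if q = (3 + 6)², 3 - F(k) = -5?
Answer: 433361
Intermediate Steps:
F(k) = 8 (F(k) = 3 - 1*(-5) = 3 + 5 = 8)
q = 81 (q = 9² = 81)
L(f, I) = f + (8 + f)*(12 + f) (L(f, I) = f + (8 + (f + I*0))*(12 + f) = f + (8 + (f + 0))*(12 + f) = f + (8 + f)*(12 + f))
L(q*8, 17) - 1*247 = (96 + (81*8)² + 21*(81*8)) - 1*247 = (96 + 648² + 21*648) - 247 = (96 + 419904 + 13608) - 247 = 433608 - 247 = 433361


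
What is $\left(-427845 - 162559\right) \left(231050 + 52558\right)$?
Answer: $-167443297632$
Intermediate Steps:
$\left(-427845 - 162559\right) \left(231050 + 52558\right) = \left(-590404\right) 283608 = -167443297632$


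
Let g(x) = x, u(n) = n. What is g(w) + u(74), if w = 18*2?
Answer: 110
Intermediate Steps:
w = 36
g(w) + u(74) = 36 + 74 = 110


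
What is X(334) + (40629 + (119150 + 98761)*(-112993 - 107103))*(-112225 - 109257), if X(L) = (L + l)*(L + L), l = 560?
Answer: 10622564387398806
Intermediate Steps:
X(L) = 2*L*(560 + L) (X(L) = (L + 560)*(L + L) = (560 + L)*(2*L) = 2*L*(560 + L))
X(334) + (40629 + (119150 + 98761)*(-112993 - 107103))*(-112225 - 109257) = 2*334*(560 + 334) + (40629 + (119150 + 98761)*(-112993 - 107103))*(-112225 - 109257) = 2*334*894 + (40629 + 217911*(-220096))*(-221482) = 597192 + (40629 - 47961339456)*(-221482) = 597192 - 47961298827*(-221482) = 597192 + 10622564386801614 = 10622564387398806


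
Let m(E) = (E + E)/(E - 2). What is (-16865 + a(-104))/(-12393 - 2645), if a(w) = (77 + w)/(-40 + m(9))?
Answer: 4418441/3939956 ≈ 1.1214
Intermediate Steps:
m(E) = 2*E/(-2 + E) (m(E) = (2*E)/(-2 + E) = 2*E/(-2 + E))
a(w) = -539/262 - 7*w/262 (a(w) = (77 + w)/(-40 + 2*9/(-2 + 9)) = (77 + w)/(-40 + 2*9/7) = (77 + w)/(-40 + 2*9*(⅐)) = (77 + w)/(-40 + 18/7) = (77 + w)/(-262/7) = (77 + w)*(-7/262) = -539/262 - 7*w/262)
(-16865 + a(-104))/(-12393 - 2645) = (-16865 + (-539/262 - 7/262*(-104)))/(-12393 - 2645) = (-16865 + (-539/262 + 364/131))/(-15038) = (-16865 + 189/262)*(-1/15038) = -4418441/262*(-1/15038) = 4418441/3939956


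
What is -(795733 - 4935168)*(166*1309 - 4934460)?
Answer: -19526402041210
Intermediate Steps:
-(795733 - 4935168)*(166*1309 - 4934460) = -(-4139435)*(217294 - 4934460) = -(-4139435)*(-4717166) = -1*19526402041210 = -19526402041210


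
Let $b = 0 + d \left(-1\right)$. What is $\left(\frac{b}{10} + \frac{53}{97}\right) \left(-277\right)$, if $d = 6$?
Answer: $\frac{7202}{485} \approx 14.849$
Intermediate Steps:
$b = -6$ ($b = 0 + 6 \left(-1\right) = 0 - 6 = -6$)
$\left(\frac{b}{10} + \frac{53}{97}\right) \left(-277\right) = \left(- \frac{6}{10} + \frac{53}{97}\right) \left(-277\right) = \left(\left(-6\right) \frac{1}{10} + 53 \cdot \frac{1}{97}\right) \left(-277\right) = \left(- \frac{3}{5} + \frac{53}{97}\right) \left(-277\right) = \left(- \frac{26}{485}\right) \left(-277\right) = \frac{7202}{485}$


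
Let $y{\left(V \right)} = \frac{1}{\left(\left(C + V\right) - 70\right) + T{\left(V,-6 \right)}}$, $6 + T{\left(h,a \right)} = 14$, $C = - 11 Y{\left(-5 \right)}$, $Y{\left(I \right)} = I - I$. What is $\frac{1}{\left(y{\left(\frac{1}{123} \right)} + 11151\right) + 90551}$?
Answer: $\frac{7625}{775477627} \approx 9.8326 \cdot 10^{-6}$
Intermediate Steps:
$Y{\left(I \right)} = 0$
$C = 0$ ($C = \left(-11\right) 0 = 0$)
$T{\left(h,a \right)} = 8$ ($T{\left(h,a \right)} = -6 + 14 = 8$)
$y{\left(V \right)} = \frac{1}{-62 + V}$ ($y{\left(V \right)} = \frac{1}{\left(\left(0 + V\right) - 70\right) + 8} = \frac{1}{\left(V - 70\right) + 8} = \frac{1}{\left(-70 + V\right) + 8} = \frac{1}{-62 + V}$)
$\frac{1}{\left(y{\left(\frac{1}{123} \right)} + 11151\right) + 90551} = \frac{1}{\left(\frac{1}{-62 + \frac{1}{123}} + 11151\right) + 90551} = \frac{1}{\left(\frac{1}{- \frac{7625}{123}} + 11151\right) + 90551} = \frac{1}{\left(- \frac{123}{7625} + 11151\right) + 90551} = \frac{1}{\frac{85026252}{7625} + 90551} = \frac{1}{\frac{775477627}{7625}} = \frac{7625}{775477627}$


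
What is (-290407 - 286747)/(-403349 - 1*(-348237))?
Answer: 288577/27556 ≈ 10.472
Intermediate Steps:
(-290407 - 286747)/(-403349 - 1*(-348237)) = -577154/(-403349 + 348237) = -577154/(-55112) = -577154*(-1/55112) = 288577/27556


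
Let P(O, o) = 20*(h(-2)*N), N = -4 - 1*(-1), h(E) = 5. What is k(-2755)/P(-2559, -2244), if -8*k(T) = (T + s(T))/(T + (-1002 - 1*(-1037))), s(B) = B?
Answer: 551/652800 ≈ 0.00084406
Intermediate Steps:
N = -3 (N = -4 + 1 = -3)
k(T) = -T/(4*(35 + T)) (k(T) = -(T + T)/(8*(T + (-1002 - 1*(-1037)))) = -2*T/(8*(T + (-1002 + 1037))) = -2*T/(8*(T + 35)) = -2*T/(8*(35 + T)) = -T/(4*(35 + T)))
P(O, o) = -300 (P(O, o) = 20*(5*(-3)) = 20*(-15) = -300)
k(-2755)/P(-2559, -2244) = -1*(-2755)/(140 + 4*(-2755))/(-300) = -1*(-2755)/(140 - 11020)*(-1/300) = -1*(-2755)/(-10880)*(-1/300) = -1*(-2755)*(-1/10880)*(-1/300) = -551/2176*(-1/300) = 551/652800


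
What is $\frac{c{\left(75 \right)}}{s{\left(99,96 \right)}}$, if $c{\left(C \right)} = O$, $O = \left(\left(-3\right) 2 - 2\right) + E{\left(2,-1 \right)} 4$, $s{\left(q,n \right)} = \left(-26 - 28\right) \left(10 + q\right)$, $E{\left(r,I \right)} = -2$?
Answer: $\frac{8}{2943} \approx 0.0027183$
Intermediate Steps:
$s{\left(q,n \right)} = -540 - 54 q$ ($s{\left(q,n \right)} = - 54 \left(10 + q\right) = -540 - 54 q$)
$O = -16$ ($O = \left(\left(-3\right) 2 - 2\right) - 8 = \left(-6 - 2\right) - 8 = -8 - 8 = -16$)
$c{\left(C \right)} = -16$
$\frac{c{\left(75 \right)}}{s{\left(99,96 \right)}} = - \frac{16}{-540 - 5346} = - \frac{16}{-5886} = \left(-16\right) \left(- \frac{1}{5886}\right) = \frac{8}{2943}$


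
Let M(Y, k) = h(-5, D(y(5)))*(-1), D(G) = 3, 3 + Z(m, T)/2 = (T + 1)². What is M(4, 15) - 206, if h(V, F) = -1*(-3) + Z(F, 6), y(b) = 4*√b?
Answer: -301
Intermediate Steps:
Z(m, T) = -6 + 2*(1 + T)² (Z(m, T) = -6 + 2*(T + 1)² = -6 + 2*(1 + T)²)
h(V, F) = 95 (h(V, F) = -1*(-3) + (-6 + 2*(1 + 6)²) = 3 + (-6 + 2*7²) = 3 + (-6 + 2*49) = 3 + (-6 + 98) = 3 + 92 = 95)
M(Y, k) = -95 (M(Y, k) = 95*(-1) = -95)
M(4, 15) - 206 = -95 - 206 = -301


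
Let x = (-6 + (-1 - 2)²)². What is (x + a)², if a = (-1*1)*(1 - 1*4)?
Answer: 144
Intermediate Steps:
a = 3 (a = -(1 - 4) = -1*(-3) = 3)
x = 9 (x = (-6 + (-3)²)² = (-6 + 9)² = 3² = 9)
(x + a)² = (9 + 3)² = 12² = 144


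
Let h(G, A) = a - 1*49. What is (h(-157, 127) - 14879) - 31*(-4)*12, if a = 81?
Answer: -13359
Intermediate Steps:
h(G, A) = 32 (h(G, A) = 81 - 1*49 = 81 - 49 = 32)
(h(-157, 127) - 14879) - 31*(-4)*12 = (32 - 14879) - 31*(-4)*12 = -14847 + 124*12 = -14847 + 1488 = -13359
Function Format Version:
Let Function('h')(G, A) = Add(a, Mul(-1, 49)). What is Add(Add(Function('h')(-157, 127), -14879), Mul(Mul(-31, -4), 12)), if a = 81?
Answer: -13359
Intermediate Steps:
Function('h')(G, A) = 32 (Function('h')(G, A) = Add(81, Mul(-1, 49)) = Add(81, -49) = 32)
Add(Add(Function('h')(-157, 127), -14879), Mul(Mul(-31, -4), 12)) = Add(Add(32, -14879), Mul(Mul(-31, -4), 12)) = Add(-14847, Mul(124, 12)) = Add(-14847, 1488) = -13359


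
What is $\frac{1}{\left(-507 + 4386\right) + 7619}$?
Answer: $\frac{1}{11498} \approx 8.6972 \cdot 10^{-5}$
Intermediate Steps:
$\frac{1}{\left(-507 + 4386\right) + 7619} = \frac{1}{3879 + 7619} = \frac{1}{11498}$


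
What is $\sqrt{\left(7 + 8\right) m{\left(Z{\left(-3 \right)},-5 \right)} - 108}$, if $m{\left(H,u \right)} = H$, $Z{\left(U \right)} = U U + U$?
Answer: $3 i \sqrt{2} \approx 4.2426 i$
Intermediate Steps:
$Z{\left(U \right)} = U + U^{2}$ ($Z{\left(U \right)} = U^{2} + U = U + U^{2}$)
$\sqrt{\left(7 + 8\right) m{\left(Z{\left(-3 \right)},-5 \right)} - 108} = \sqrt{\left(7 + 8\right) \left(- 3 \left(1 - 3\right)\right) - 108} = \sqrt{15 \left(\left(-3\right) \left(-2\right)\right) - 108} = \sqrt{15 \cdot 6 - 108} = \sqrt{90 - 108} = \sqrt{-18} = 3 i \sqrt{2}$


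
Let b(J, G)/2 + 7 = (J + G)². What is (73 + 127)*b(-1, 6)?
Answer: 7200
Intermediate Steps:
b(J, G) = -14 + 2*(G + J)² (b(J, G) = -14 + 2*(J + G)² = -14 + 2*(G + J)²)
(73 + 127)*b(-1, 6) = (73 + 127)*(-14 + 2*(6 - 1)²) = 200*(-14 + 2*5²) = 200*(-14 + 2*25) = 200*(-14 + 50) = 200*36 = 7200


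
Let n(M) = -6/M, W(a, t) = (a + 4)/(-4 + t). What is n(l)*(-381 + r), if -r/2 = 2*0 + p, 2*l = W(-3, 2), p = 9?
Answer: -9576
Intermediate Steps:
W(a, t) = (4 + a)/(-4 + t)
l = -¼ (l = ((4 - 3)/(-4 + 2))/2 = (1/(-2))/2 = (-½*1)/2 = (½)*(-½) = -¼ ≈ -0.25000)
r = -18 (r = -2*(2*0 + 9) = -2*(0 + 9) = -2*9 = -18)
n(l)*(-381 + r) = (-6/(-¼))*(-381 - 18) = -6*(-4)*(-399) = 24*(-399) = -9576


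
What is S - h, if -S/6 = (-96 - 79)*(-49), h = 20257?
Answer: -71707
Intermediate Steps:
S = -51450 (S = -6*(-96 - 79)*(-49) = -(-1050)*(-49) = -6*8575 = -51450)
S - h = -51450 - 1*20257 = -51450 - 20257 = -71707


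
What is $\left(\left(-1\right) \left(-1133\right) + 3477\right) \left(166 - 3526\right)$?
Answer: $-15489600$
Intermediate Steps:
$\left(\left(-1\right) \left(-1133\right) + 3477\right) \left(166 - 3526\right) = \left(1133 + 3477\right) \left(-3360\right) = 4610 \left(-3360\right) = -15489600$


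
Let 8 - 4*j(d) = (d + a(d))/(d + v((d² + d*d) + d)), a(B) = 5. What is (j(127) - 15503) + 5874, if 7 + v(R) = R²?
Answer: -305960163556/31781465 ≈ -9627.0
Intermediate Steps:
v(R) = -7 + R²
j(d) = 2 - (5 + d)/(4*(-7 + d + (d + 2*d²)²)) (j(d) = 2 - (d + 5)/(4*(d + (-7 + ((d² + d*d) + d)²))) = 2 - (5 + d)/(4*(d + (-7 + ((d² + d²) + d)²))) = 2 - (5 + d)/(4*(d + (-7 + (2*d² + d)²))) = 2 - (5 + d)/(4*(d + (-7 + (d + 2*d²)²))) = 2 - (5 + d)/(4*(-7 + d + (d + 2*d²)²)))
(j(127) - 15503) + 5874 = ((-61 + 7*127 + 8*127²*(1 + 2*127)²)/(4*(-7 + 127 + 127²*(1 + 2*127)²)) - 15503) + 5874 = ((-61 + 889 + 8*16129*(1 + 254)²)/(4*(-7 + 127 + 16129*(1 + 254)²)) - 15503) + 5874 = ((-61 + 889 + 8*16129*255²)/(4*(-7 + 127 + 16129*255²)) - 15503) + 5874 = ((-61 + 889 + 8*16129*65025)/(4*(-7 + 127 + 16129*65025)) - 15503) + 5874 = ((-61 + 889 + 8390305800)/(4*(-7 + 127 + 1048788225)) - 15503) + 5874 = ((¼)*8390306628/1048788345 - 15503) + 5874 = ((¼)*(1/1048788345)*8390306628 - 15503) + 5874 = (63562929/31781465 - 15503) + 5874 = -492644488966/31781465 + 5874 = -305960163556/31781465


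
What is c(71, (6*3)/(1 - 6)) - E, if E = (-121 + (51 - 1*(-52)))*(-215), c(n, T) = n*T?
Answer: -20628/5 ≈ -4125.6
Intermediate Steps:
c(n, T) = T*n
E = 3870 (E = (-121 + (51 + 52))*(-215) = (-121 + 103)*(-215) = -18*(-215) = 3870)
c(71, (6*3)/(1 - 6)) - E = ((6*3)/(1 - 6))*71 - 1*3870 = (18/(-5))*71 - 3870 = (18*(-1/5))*71 - 3870 = -18/5*71 - 3870 = -1278/5 - 3870 = -20628/5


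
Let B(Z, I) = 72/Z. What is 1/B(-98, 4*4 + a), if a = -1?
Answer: -49/36 ≈ -1.3611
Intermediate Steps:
1/B(-98, 4*4 + a) = 1/(72/(-98)) = 1/(72*(-1/98)) = 1/(-36/49) = -49/36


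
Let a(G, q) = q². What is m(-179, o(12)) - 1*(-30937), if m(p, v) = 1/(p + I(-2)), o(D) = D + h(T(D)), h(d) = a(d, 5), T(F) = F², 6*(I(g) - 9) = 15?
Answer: 10363893/335 ≈ 30937.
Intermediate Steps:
I(g) = 23/2 (I(g) = 9 + (⅙)*15 = 9 + 5/2 = 23/2)
h(d) = 25 (h(d) = 5² = 25)
o(D) = 25 + D (o(D) = D + 25 = 25 + D)
m(p, v) = 1/(23/2 + p) (m(p, v) = 1/(p + 23/2) = 1/(23/2 + p))
m(-179, o(12)) - 1*(-30937) = 2/(23 + 2*(-179)) - 1*(-30937) = 2/(23 - 358) + 30937 = 2/(-335) + 30937 = 2*(-1/335) + 30937 = -2/335 + 30937 = 10363893/335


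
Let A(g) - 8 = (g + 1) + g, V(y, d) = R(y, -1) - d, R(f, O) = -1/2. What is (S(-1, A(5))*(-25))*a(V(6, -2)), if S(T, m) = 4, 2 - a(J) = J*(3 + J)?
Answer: 475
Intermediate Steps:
R(f, O) = -½ (R(f, O) = -1*½ = -½)
V(y, d) = -½ - d
A(g) = 9 + 2*g (A(g) = 8 + ((g + 1) + g) = 8 + ((1 + g) + g) = 8 + (1 + 2*g) = 9 + 2*g)
a(J) = 2 - J*(3 + J)
(S(-1, A(5))*(-25))*a(V(6, -2)) = (4*(-25))*(2 - (-½ - 1*(-2))² - 3*(-½ - 1*(-2))) = -100*(2 - (-½ + 2)² - 3*(-½ + 2)) = -100*(2 - (3/2)² - 3*3/2) = -100*(2 - 1*9/4 - 9/2) = -100*(2 - 9/4 - 9/2) = -100*(-19/4) = 475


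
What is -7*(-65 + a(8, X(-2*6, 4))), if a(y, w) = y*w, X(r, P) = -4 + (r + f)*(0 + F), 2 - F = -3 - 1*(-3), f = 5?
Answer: 1463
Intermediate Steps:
F = 2 (F = 2 - (-3 - 1*(-3)) = 2 - (-3 + 3) = 2 - 1*0 = 2 + 0 = 2)
X(r, P) = 6 + 2*r (X(r, P) = -4 + (r + 5)*(0 + 2) = -4 + (5 + r)*2 = -4 + (10 + 2*r) = 6 + 2*r)
a(y, w) = w*y
-7*(-65 + a(8, X(-2*6, 4))) = -7*(-65 + (6 + 2*(-2*6))*8) = -7*(-65 + (6 + 2*(-12))*8) = -7*(-65 + (6 - 24)*8) = -7*(-65 - 18*8) = -7*(-65 - 144) = -7*(-209) = 1463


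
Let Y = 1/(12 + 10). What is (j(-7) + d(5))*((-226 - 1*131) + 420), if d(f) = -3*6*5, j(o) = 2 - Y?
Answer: -122031/22 ≈ -5546.9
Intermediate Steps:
Y = 1/22 ≈ 0.045455
j(o) = 43/22 (j(o) = 2 - 1*1/22 = 2 - 1/22 = 43/22)
d(f) = -90 (d(f) = -18*5 = -90)
(j(-7) + d(5))*((-226 - 1*131) + 420) = (43/22 - 90)*((-226 - 1*131) + 420) = -1937*((-226 - 131) + 420)/22 = -1937*(-357 + 420)/22 = -1937/22*63 = -122031/22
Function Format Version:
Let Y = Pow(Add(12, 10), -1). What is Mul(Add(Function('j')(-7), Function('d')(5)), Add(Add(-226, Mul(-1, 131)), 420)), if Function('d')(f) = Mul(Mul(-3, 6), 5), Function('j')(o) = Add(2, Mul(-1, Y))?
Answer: Rational(-122031, 22) ≈ -5546.9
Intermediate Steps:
Y = Rational(1, 22) (Y = Pow(22, -1) = Rational(1, 22) ≈ 0.045455)
Function('j')(o) = Rational(43, 22) (Function('j')(o) = Add(2, Mul(-1, Rational(1, 22))) = Add(2, Rational(-1, 22)) = Rational(43, 22))
Function('d')(f) = -90 (Function('d')(f) = Mul(-18, 5) = -90)
Mul(Add(Function('j')(-7), Function('d')(5)), Add(Add(-226, Mul(-1, 131)), 420)) = Mul(Add(Rational(43, 22), -90), Add(Add(-226, Mul(-1, 131)), 420)) = Mul(Rational(-1937, 22), Add(Add(-226, -131), 420)) = Mul(Rational(-1937, 22), Add(-357, 420)) = Mul(Rational(-1937, 22), 63) = Rational(-122031, 22)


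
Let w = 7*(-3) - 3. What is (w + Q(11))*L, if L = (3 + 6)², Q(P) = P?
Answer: -1053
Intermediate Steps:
w = -24 (w = -21 - 3 = -24)
L = 81 (L = 9² = 81)
(w + Q(11))*L = (-24 + 11)*81 = -13*81 = -1053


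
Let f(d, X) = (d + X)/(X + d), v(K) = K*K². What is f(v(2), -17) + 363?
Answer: 364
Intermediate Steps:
v(K) = K³
f(d, X) = 1 (f(d, X) = (X + d)/(X + d) = 1)
f(v(2), -17) + 363 = 1 + 363 = 364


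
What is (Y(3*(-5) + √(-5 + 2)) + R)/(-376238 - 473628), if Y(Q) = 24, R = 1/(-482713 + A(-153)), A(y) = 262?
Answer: -11578823/410018701566 ≈ -2.8240e-5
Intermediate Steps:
R = -1/482451 (R = 1/(-482713 + 262) = 1/(-482451) = -1/482451 ≈ -2.0727e-6)
(Y(3*(-5) + √(-5 + 2)) + R)/(-376238 - 473628) = (24 - 1/482451)/(-376238 - 473628) = (11578823/482451)/(-849866) = (11578823/482451)*(-1/849866) = -11578823/410018701566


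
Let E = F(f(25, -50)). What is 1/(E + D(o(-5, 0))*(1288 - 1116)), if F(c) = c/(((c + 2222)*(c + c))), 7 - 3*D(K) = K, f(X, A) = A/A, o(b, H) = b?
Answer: 4446/3058849 ≈ 0.0014535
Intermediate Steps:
f(X, A) = 1
D(K) = 7/3 - K/3
F(c) = 1/(2*(2222 + c)) (F(c) = c/(((2222 + c)*(2*c))) = c/((2*c*(2222 + c))) = c*(1/(2*c*(2222 + c))) = 1/(2*(2222 + c)))
E = 1/4446 (E = 1/(2*(2222 + 1)) = (½)/2223 = (½)*(1/2223) = 1/4446 ≈ 0.00022492)
1/(E + D(o(-5, 0))*(1288 - 1116)) = 1/(1/4446 + (7/3 - ⅓*(-5))*(1288 - 1116)) = 1/(1/4446 + (7/3 + 5/3)*172) = 1/(1/4446 + 4*172) = 1/(1/4446 + 688) = 1/(3058849/4446) = 4446/3058849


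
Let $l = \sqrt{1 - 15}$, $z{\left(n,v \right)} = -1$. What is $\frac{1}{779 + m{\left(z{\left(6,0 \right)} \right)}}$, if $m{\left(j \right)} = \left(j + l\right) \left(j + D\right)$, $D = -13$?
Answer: $\frac{793}{631593} + \frac{14 i \sqrt{14}}{631593} \approx 0.0012556 + 8.2938 \cdot 10^{-5} i$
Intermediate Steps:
$l = i \sqrt{14}$ ($l = \sqrt{-14} = i \sqrt{14} \approx 3.7417 i$)
$m{\left(j \right)} = \left(-13 + j\right) \left(j + i \sqrt{14}\right)$ ($m{\left(j \right)} = \left(j + i \sqrt{14}\right) \left(j - 13\right) = \left(j + i \sqrt{14}\right) \left(-13 + j\right) = \left(-13 + j\right) \left(j + i \sqrt{14}\right)$)
$\frac{1}{779 + m{\left(z{\left(6,0 \right)} \right)}} = \frac{1}{779 + \left(\left(-1\right)^{2} - -13 - 13 i \sqrt{14} + i \left(-1\right) \sqrt{14}\right)} = \frac{1}{779 + \left(1 + 13 - 13 i \sqrt{14} - i \sqrt{14}\right)} = \frac{1}{779 + \left(14 - 14 i \sqrt{14}\right)} = \frac{1}{793 - 14 i \sqrt{14}}$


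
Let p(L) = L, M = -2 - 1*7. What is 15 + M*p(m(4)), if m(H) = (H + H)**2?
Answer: -561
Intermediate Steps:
M = -9 (M = -2 - 7 = -9)
m(H) = 4*H**2 (m(H) = (2*H)**2 = 4*H**2)
15 + M*p(m(4)) = 15 - 36*4**2 = 15 - 36*16 = 15 - 9*64 = 15 - 576 = -561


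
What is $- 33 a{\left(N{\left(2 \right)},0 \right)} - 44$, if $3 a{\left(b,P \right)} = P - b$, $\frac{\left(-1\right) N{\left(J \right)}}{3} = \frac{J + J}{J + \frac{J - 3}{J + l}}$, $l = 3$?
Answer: $- \frac{352}{3} \approx -117.33$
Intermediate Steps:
$N{\left(J \right)} = - \frac{6 J}{J + \frac{-3 + J}{3 + J}}$ ($N{\left(J \right)} = - 3 \frac{J + J}{J + \frac{J - 3}{J + 3}} = - 3 \frac{2 J}{J + \frac{-3 + J}{3 + J}} = - \frac{6 J}{J + \frac{-3 + J}{3 + J}}$)
$a{\left(b,P \right)} = - \frac{b}{3} + \frac{P}{3}$ ($a{\left(b,P \right)} = \frac{P - b}{3} = - \frac{b}{3} + \frac{P}{3}$)
$- 33 a{\left(N{\left(2 \right)},0 \right)} - 44 = - 33 \left(- \frac{\left(-6\right) 2 \frac{1}{-3 + 2^{2} + 4 \cdot 2} \left(3 + 2\right)}{3} + \frac{1}{3} \cdot 0\right) - 44 = - 33 \left(- \frac{\left(-6\right) 2 \frac{1}{-3 + 4 + 8} \cdot 5}{3} + 0\right) - 44 = - 33 \left(- \frac{\left(-6\right) 2 \cdot \frac{1}{9} \cdot 5}{3} + 0\right) - 44 = - 33 \left(\left(- \frac{1}{3}\right) \left(- \frac{20}{3}\right) + 0\right) - 44 = - 33 \left(\frac{20}{9} + 0\right) - 44 = \left(-33\right) \frac{20}{9} - 44 = - \frac{220}{3} - 44 = - \frac{352}{3}$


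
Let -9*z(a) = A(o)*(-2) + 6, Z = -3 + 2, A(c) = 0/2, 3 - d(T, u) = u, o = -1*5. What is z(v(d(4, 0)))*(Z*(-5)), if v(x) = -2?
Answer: -10/3 ≈ -3.3333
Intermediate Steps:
o = -5
d(T, u) = 3 - u
A(c) = 0 (A(c) = 0*(½) = 0)
Z = -1
z(a) = -⅔ (z(a) = -(0*(-2) + 6)/9 = -(0 + 6)/9 = -⅑*6 = -⅔)
z(v(d(4, 0)))*(Z*(-5)) = -(-2)*(-5)/3 = -⅔*5 = -10/3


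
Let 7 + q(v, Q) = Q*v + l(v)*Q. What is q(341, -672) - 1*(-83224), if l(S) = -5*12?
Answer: -105615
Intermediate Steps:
l(S) = -60
q(v, Q) = -7 - 60*Q + Q*v (q(v, Q) = -7 + (Q*v - 60*Q) = -7 + (-60*Q + Q*v) = -7 - 60*Q + Q*v)
q(341, -672) - 1*(-83224) = (-7 - 60*(-672) - 672*341) - 1*(-83224) = (-7 + 40320 - 229152) + 83224 = -188839 + 83224 = -105615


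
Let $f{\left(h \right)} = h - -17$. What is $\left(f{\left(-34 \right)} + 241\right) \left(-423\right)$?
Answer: $-94752$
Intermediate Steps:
$f{\left(h \right)} = 17 + h$ ($f{\left(h \right)} = h + 17 = 17 + h$)
$\left(f{\left(-34 \right)} + 241\right) \left(-423\right) = \left(\left(17 - 34\right) + 241\right) \left(-423\right) = \left(-17 + 241\right) \left(-423\right) = 224 \left(-423\right) = -94752$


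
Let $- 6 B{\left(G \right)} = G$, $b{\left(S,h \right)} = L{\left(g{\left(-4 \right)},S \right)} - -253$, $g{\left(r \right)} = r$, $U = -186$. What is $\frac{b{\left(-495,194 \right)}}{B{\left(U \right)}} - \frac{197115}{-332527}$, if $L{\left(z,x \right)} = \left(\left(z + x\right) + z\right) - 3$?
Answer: $- \frac{78018766}{10308337} \approx -7.5685$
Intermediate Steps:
$L{\left(z,x \right)} = -3 + x + 2 z$ ($L{\left(z,x \right)} = \left(\left(x + z\right) + z\right) - 3 = \left(x + 2 z\right) - 3 = -3 + x + 2 z$)
$b{\left(S,h \right)} = 242 + S$ ($b{\left(S,h \right)} = \left(-3 + S + 2 \left(-4\right)\right) - -253 = \left(-3 + S - 8\right) + 253 = \left(-11 + S\right) + 253 = 242 + S$)
$B{\left(G \right)} = - \frac{G}{6}$
$\frac{b{\left(-495,194 \right)}}{B{\left(U \right)}} - \frac{197115}{-332527} = \frac{242 - 495}{\left(- \frac{1}{6}\right) \left(-186\right)} - \frac{197115}{-332527} = - \frac{253}{31} - - \frac{197115}{332527} = \left(-253\right) \frac{1}{31} + \frac{197115}{332527} = - \frac{253}{31} + \frac{197115}{332527} = - \frac{78018766}{10308337}$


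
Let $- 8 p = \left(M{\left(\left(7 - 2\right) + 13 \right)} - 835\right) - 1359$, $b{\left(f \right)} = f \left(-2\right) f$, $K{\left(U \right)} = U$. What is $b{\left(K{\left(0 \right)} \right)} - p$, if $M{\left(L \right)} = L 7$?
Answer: $- \frac{517}{2} \approx -258.5$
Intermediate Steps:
$M{\left(L \right)} = 7 L$
$b{\left(f \right)} = - 2 f^{2}$ ($b{\left(f \right)} = - 2 f f = - 2 f^{2}$)
$p = \frac{517}{2}$ ($p = - \frac{\left(7 \left(\left(7 - 2\right) + 13\right) - 835\right) - 1359}{8} = - \frac{\left(7 \left(5 + 13\right) - 835\right) - 1359}{8} = - \frac{\left(7 \cdot 18 - 835\right) - 1359}{8} = - \frac{\left(126 - 835\right) - 1359}{8} = - \frac{-709 - 1359}{8} = \left(- \frac{1}{8}\right) \left(-2068\right) = \frac{517}{2} \approx 258.5$)
$b{\left(K{\left(0 \right)} \right)} - p = - 2 \cdot 0^{2} - \frac{517}{2} = \left(-2\right) 0 - \frac{517}{2} = 0 - \frac{517}{2} = - \frac{517}{2}$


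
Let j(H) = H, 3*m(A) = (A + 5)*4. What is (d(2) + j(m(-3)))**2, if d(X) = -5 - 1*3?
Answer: 256/9 ≈ 28.444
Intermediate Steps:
m(A) = 20/3 + 4*A/3 (m(A) = ((A + 5)*4)/3 = ((5 + A)*4)/3 = (20 + 4*A)/3 = 20/3 + 4*A/3)
d(X) = -8 (d(X) = -5 - 3 = -8)
(d(2) + j(m(-3)))**2 = (-8 + (20/3 + (4/3)*(-3)))**2 = (-8 + (20/3 - 4))**2 = (-8 + 8/3)**2 = (-16/3)**2 = 256/9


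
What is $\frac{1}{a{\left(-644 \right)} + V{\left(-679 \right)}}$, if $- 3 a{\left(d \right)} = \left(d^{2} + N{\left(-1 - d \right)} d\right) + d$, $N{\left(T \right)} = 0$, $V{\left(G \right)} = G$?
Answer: $- \frac{3}{416129} \approx -7.2093 \cdot 10^{-6}$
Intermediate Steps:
$a{\left(d \right)} = - \frac{d}{3} - \frac{d^{2}}{3}$ ($a{\left(d \right)} = - \frac{\left(d^{2} + 0 d\right) + d}{3} = - \frac{\left(d^{2} + 0\right) + d}{3} = - \frac{d^{2} + d}{3} = - \frac{d + d^{2}}{3} = - \frac{d}{3} - \frac{d^{2}}{3}$)
$\frac{1}{a{\left(-644 \right)} + V{\left(-679 \right)}} = \frac{1}{\left(- \frac{1}{3}\right) \left(-644\right) \left(1 - 644\right) - 679} = \frac{1}{\left(- \frac{1}{3}\right) \left(-644\right) \left(-643\right) - 679} = \frac{1}{- \frac{414092}{3} - 679} = \frac{1}{- \frac{416129}{3}} = - \frac{3}{416129}$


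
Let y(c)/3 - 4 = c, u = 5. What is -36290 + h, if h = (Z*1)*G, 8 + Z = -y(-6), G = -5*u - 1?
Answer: -36238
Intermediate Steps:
G = -26 (G = -5*5 - 1 = -25 - 1 = -26)
y(c) = 12 + 3*c
Z = -2 (Z = -8 - (12 + 3*(-6)) = -8 - (12 - 18) = -8 - 1*(-6) = -8 + 6 = -2)
h = 52 (h = -2*1*(-26) = -2*(-26) = 52)
-36290 + h = -36290 + 52 = -36238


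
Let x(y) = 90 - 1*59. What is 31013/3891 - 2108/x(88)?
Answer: -233575/3891 ≈ -60.030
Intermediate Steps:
x(y) = 31 (x(y) = 90 - 59 = 31)
31013/3891 - 2108/x(88) = 31013/3891 - 2108/31 = 31013*(1/3891) - 2108*1/31 = 31013/3891 - 68 = -233575/3891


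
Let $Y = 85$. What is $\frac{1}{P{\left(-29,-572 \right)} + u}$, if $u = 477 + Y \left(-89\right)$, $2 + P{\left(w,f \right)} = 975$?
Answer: $- \frac{1}{6115} \approx -0.00016353$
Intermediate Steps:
$P{\left(w,f \right)} = 973$ ($P{\left(w,f \right)} = -2 + 975 = 973$)
$u = -7088$ ($u = 477 + 85 \left(-89\right) = 477 - 7565 = -7088$)
$\frac{1}{P{\left(-29,-572 \right)} + u} = \frac{1}{973 - 7088} = \frac{1}{-6115} = - \frac{1}{6115}$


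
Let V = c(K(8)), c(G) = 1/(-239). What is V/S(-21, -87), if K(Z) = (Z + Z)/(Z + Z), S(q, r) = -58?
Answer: 1/13862 ≈ 7.2140e-5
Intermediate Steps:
K(Z) = 1 (K(Z) = (2*Z)/((2*Z)) = (2*Z)*(1/(2*Z)) = 1)
c(G) = -1/239
V = -1/239 ≈ -0.0041841
V/S(-21, -87) = -1/239/(-58) = -1/239*(-1/58) = 1/13862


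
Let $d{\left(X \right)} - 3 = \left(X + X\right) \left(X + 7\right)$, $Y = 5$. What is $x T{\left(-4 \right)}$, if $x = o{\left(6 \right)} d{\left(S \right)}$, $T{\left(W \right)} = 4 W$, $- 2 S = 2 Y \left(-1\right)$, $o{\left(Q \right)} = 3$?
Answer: $-5904$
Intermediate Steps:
$S = 5$ ($S = - \frac{2 \cdot 5 \left(-1\right)}{2} = - \frac{10 \left(-1\right)}{2} = \left(- \frac{1}{2}\right) \left(-10\right) = 5$)
$d{\left(X \right)} = 3 + 2 X \left(7 + X\right)$ ($d{\left(X \right)} = 3 + \left(X + X\right) \left(X + 7\right) = 3 + 2 X \left(7 + X\right)$)
$x = 369$ ($x = 3 \left(3 + 2 \cdot 5^{2} + 14 \cdot 5\right) = 3 \left(3 + 2 \cdot 25 + 70\right) = 3 \left(3 + 50 + 70\right) = 3 \cdot 123 = 369$)
$x T{\left(-4 \right)} = 369 \cdot 4 \left(-4\right) = 369 \left(-16\right) = -5904$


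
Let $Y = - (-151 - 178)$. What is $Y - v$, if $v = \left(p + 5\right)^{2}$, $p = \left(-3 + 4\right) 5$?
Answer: $229$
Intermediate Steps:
$p = 5$ ($p = 1 \cdot 5 = 5$)
$v = 100$ ($v = \left(5 + 5\right)^{2} = 10^{2} = 100$)
$Y = 329$ ($Y = \left(-1\right) \left(-329\right) = 329$)
$Y - v = 329 - 100 = 229$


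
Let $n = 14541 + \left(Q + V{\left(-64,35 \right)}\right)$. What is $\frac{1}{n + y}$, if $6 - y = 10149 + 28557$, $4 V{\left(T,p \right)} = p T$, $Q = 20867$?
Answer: $- \frac{1}{3852} \approx -0.00025961$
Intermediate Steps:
$V{\left(T,p \right)} = \frac{T p}{4}$ ($V{\left(T,p \right)} = \frac{p T}{4} = \frac{T p}{4}$)
$y = -38700$ ($y = 6 - \left(10149 + 28557\right) = 6 - 38706 = -38700$)
$n = 34848$ ($n = 14541 + \left(20867 + \frac{1}{4} \left(-64\right) 35\right) = 14541 + \left(20867 - 560\right) = 14541 + 20307 = 34848$)
$\frac{1}{n + y} = \frac{1}{34848 - 38700} = \frac{1}{-3852} = - \frac{1}{3852}$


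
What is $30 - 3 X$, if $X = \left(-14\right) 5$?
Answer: $240$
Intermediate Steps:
$X = -70$
$30 - 3 X = 30 - -210 = 30 + 210 = 240$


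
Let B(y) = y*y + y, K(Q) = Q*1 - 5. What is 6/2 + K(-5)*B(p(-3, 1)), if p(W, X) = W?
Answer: -57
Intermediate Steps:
K(Q) = -5 + Q (K(Q) = Q - 5 = -5 + Q)
B(y) = y + y² (B(y) = y² + y = y + y²)
6/2 + K(-5)*B(p(-3, 1)) = 6/2 + (-5 - 5)*(-3*(1 - 3)) = 6*(½) - (-30)*(-2) = 3 - 10*6 = 3 - 60 = -57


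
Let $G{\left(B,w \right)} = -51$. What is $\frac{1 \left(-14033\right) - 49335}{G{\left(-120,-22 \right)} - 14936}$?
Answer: $\frac{63368}{14987} \approx 4.2282$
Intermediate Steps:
$\frac{1 \left(-14033\right) - 49335}{G{\left(-120,-22 \right)} - 14936} = \frac{1 \left(-14033\right) - 49335}{-51 - 14936} = \frac{-14033 - 49335}{-14987} = \left(-63368\right) \left(- \frac{1}{14987}\right) = \frac{63368}{14987}$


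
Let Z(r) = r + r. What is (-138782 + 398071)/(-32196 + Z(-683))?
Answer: -259289/33562 ≈ -7.7257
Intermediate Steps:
Z(r) = 2*r
(-138782 + 398071)/(-32196 + Z(-683)) = (-138782 + 398071)/(-32196 + 2*(-683)) = 259289/(-32196 - 1366) = 259289/(-33562) = 259289*(-1/33562) = -259289/33562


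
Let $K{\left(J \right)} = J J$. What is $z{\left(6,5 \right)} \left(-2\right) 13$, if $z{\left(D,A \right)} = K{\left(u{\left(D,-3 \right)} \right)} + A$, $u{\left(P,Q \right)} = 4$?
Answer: $-546$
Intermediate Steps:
$K{\left(J \right)} = J^{2}$
$z{\left(D,A \right)} = 16 + A$ ($z{\left(D,A \right)} = 4^{2} + A = 16 + A$)
$z{\left(6,5 \right)} \left(-2\right) 13 = \left(16 + 5\right) \left(-2\right) 13 = 21 \left(-2\right) 13 = \left(-42\right) 13 = -546$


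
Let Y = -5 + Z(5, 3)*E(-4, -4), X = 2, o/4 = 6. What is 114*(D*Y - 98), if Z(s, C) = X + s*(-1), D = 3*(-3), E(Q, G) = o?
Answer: 67830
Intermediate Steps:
o = 24 (o = 4*6 = 24)
E(Q, G) = 24
D = -9
Z(s, C) = 2 - s (Z(s, C) = 2 + s*(-1) = 2 - s)
Y = -77 (Y = -5 + (2 - 1*5)*24 = -5 + (2 - 5)*24 = -5 - 3*24 = -5 - 72 = -77)
114*(D*Y - 98) = 114*(-9*(-77) - 98) = 114*(693 - 98) = 114*595 = 67830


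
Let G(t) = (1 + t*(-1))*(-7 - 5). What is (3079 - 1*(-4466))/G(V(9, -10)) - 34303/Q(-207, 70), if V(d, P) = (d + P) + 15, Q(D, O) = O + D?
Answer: 2128311/7124 ≈ 298.75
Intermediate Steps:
Q(D, O) = D + O
V(d, P) = 15 + P + d (V(d, P) = (P + d) + 15 = 15 + P + d)
G(t) = -12 + 12*t (G(t) = (1 - t)*(-12) = -12 + 12*t)
(3079 - 1*(-4466))/G(V(9, -10)) - 34303/Q(-207, 70) = (3079 - 1*(-4466))/(-12 + 12*(15 - 10 + 9)) - 34303/(-207 + 70) = (3079 + 4466)/(-12 + 12*14) - 34303/(-137) = 7545/(-12 + 168) - 34303*(-1/137) = 7545/156 + 34303/137 = 7545*(1/156) + 34303/137 = 2515/52 + 34303/137 = 2128311/7124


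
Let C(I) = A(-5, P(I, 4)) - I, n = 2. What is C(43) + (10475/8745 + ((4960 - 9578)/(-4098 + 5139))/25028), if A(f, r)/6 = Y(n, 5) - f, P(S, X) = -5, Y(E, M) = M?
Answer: 46069074759/2531594714 ≈ 18.198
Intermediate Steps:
A(f, r) = 30 - 6*f (A(f, r) = 6*(5 - f) = 30 - 6*f)
C(I) = 60 - I (C(I) = (30 - 6*(-5)) - I = (30 + 30) - I = 60 - I)
C(43) + (10475/8745 + ((4960 - 9578)/(-4098 + 5139))/25028) = (60 - 1*43) + (10475/8745 + ((4960 - 9578)/(-4098 + 5139))/25028) = (60 - 43) + (10475*(1/8745) - 4618/1041*(1/25028)) = 17 + (2095/1749 - 4618*1/1041*(1/25028)) = 17 + (2095/1749 - 4618/1041*1/25028) = 17 + (2095/1749 - 2309/13027074) = 17 + 3031964621/2531594714 = 46069074759/2531594714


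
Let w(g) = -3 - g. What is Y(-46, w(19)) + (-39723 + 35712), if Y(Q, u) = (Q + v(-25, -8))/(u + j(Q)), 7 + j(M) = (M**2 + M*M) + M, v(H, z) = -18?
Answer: -16673791/4157 ≈ -4011.0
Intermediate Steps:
j(M) = -7 + M + 2*M**2 (j(M) = -7 + ((M**2 + M*M) + M) = -7 + ((M**2 + M**2) + M) = -7 + (2*M**2 + M) = -7 + (M + 2*M**2) = -7 + M + 2*M**2)
Y(Q, u) = (-18 + Q)/(-7 + Q + u + 2*Q**2) (Y(Q, u) = (Q - 18)/(u + (-7 + Q + 2*Q**2)) = (-18 + Q)/(-7 + Q + u + 2*Q**2))
Y(-46, w(19)) + (-39723 + 35712) = (-18 - 46)/(-7 - 46 + (-3 - 1*19) + 2*(-46)**2) + (-39723 + 35712) = -64/(-7 - 46 + (-3 - 19) + 2*2116) - 4011 = -64/(-7 - 46 - 22 + 4232) - 4011 = -64/4157 - 4011 = -16673791/4157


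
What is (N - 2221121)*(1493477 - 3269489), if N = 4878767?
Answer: -4720011187752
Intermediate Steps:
(N - 2221121)*(1493477 - 3269489) = (4878767 - 2221121)*(1493477 - 3269489) = 2657646*(-1776012) = -4720011187752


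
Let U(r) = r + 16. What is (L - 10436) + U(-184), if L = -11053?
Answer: -21657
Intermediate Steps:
U(r) = 16 + r
(L - 10436) + U(-184) = (-11053 - 10436) + (16 - 184) = -21489 - 168 = -21657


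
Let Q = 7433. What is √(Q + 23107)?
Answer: 2*√7635 ≈ 174.76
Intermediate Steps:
√(Q + 23107) = √(7433 + 23107) = √30540 = 2*√7635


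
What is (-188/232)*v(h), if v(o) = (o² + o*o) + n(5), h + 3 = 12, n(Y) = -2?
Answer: -3760/29 ≈ -129.66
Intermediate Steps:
h = 9 (h = -3 + 12 = 9)
v(o) = -2 + 2*o² (v(o) = (o² + o*o) - 2 = (o² + o²) - 2 = 2*o² - 2 = -2 + 2*o²)
(-188/232)*v(h) = (-188/232)*(-2 + 2*9²) = (-188*1/232)*(-2 + 2*81) = -47*(-2 + 162)/58 = -47/58*160 = -3760/29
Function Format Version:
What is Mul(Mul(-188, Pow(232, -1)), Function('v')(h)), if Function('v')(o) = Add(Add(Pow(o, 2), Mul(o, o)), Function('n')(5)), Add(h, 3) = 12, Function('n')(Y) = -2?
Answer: Rational(-3760, 29) ≈ -129.66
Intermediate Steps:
h = 9 (h = Add(-3, 12) = 9)
Function('v')(o) = Add(-2, Mul(2, Pow(o, 2))) (Function('v')(o) = Add(Add(Pow(o, 2), Mul(o, o)), -2) = Add(Add(Pow(o, 2), Pow(o, 2)), -2) = Add(Mul(2, Pow(o, 2)), -2) = Add(-2, Mul(2, Pow(o, 2))))
Mul(Mul(-188, Pow(232, -1)), Function('v')(h)) = Mul(Mul(-188, Pow(232, -1)), Add(-2, Mul(2, Pow(9, 2)))) = Mul(Mul(-188, Rational(1, 232)), Add(-2, Mul(2, 81))) = Mul(Rational(-47, 58), Add(-2, 162)) = Mul(Rational(-47, 58), 160) = Rational(-3760, 29)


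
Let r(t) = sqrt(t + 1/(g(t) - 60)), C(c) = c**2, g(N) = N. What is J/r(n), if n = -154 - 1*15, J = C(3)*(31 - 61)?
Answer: 135*I*sqrt(8862758)/19351 ≈ 20.769*I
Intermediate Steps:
J = -270 (J = 3**2*(31 - 61) = 9*(-30) = -270)
n = -169 (n = -154 - 15 = -169)
r(t) = sqrt(t + 1/(-60 + t)) (r(t) = sqrt(t + 1/(t - 60)) = sqrt(t + 1/(-60 + t)))
J/r(n) = -270*(-I*sqrt(229))/sqrt(1 - 169*(-60 - 169)) = -270*(-I*sqrt(229))/sqrt(1 - 169*(-229)) = -270*(-I*sqrt(229)/sqrt(1 + 38701)) = -270*(-I*sqrt(8862758)/38702) = -(-135)*I*sqrt(8862758)/19351 = 135*I*sqrt(8862758)/19351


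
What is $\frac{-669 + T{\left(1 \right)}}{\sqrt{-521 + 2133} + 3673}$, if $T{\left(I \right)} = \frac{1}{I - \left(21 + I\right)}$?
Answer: $- \frac{51605650}{283275657} + \frac{28100 \sqrt{403}}{283275657} \approx -0.18018$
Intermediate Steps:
$T{\left(I \right)} = - \frac{1}{21}$ ($T{\left(I \right)} = \frac{1}{-21} = - \frac{1}{21}$)
$\frac{-669 + T{\left(1 \right)}}{\sqrt{-521 + 2133} + 3673} = \frac{-669 - \frac{1}{21}}{\sqrt{-521 + 2133} + 3673} = - \frac{14050}{21 \left(\sqrt{1612} + 3673\right)} = - \frac{14050}{21 \left(2 \sqrt{403} + 3673\right)} = - \frac{14050}{21 \left(3673 + 2 \sqrt{403}\right)}$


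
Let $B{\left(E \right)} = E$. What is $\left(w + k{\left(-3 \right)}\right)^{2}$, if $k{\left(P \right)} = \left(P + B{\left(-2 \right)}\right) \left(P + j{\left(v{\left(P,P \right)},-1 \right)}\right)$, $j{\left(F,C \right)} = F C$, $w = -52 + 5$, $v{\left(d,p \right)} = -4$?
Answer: $2704$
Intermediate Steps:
$w = -47$
$j{\left(F,C \right)} = C F$
$k{\left(P \right)} = \left(-2 + P\right) \left(4 + P\right)$ ($k{\left(P \right)} = \left(P - 2\right) \left(P - -4\right) = \left(-2 + P\right) \left(P + 4\right) = \left(-2 + P\right) \left(4 + P\right)$)
$\left(w + k{\left(-3 \right)}\right)^{2} = \left(-47 + \left(-8 + \left(-3\right)^{2} + 2 \left(-3\right)\right)\right)^{2} = \left(-47 - 5\right)^{2} = \left(-52\right)^{2} = 2704$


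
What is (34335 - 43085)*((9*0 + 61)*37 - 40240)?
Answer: 332351250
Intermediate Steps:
(34335 - 43085)*((9*0 + 61)*37 - 40240) = -8750*((0 + 61)*37 - 40240) = -8750*(61*37 - 40240) = -8750*(2257 - 40240) = -8750*(-37983) = 332351250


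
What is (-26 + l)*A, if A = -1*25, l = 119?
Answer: -2325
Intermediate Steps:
A = -25
(-26 + l)*A = (-26 + 119)*(-25) = 93*(-25) = -2325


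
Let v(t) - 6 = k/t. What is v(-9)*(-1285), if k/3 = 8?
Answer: -12850/3 ≈ -4283.3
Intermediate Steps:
k = 24 (k = 3*8 = 24)
v(t) = 6 + 24/t
v(-9)*(-1285) = (6 + 24/(-9))*(-1285) = (6 + 24*(-1/9))*(-1285) = (6 - 8/3)*(-1285) = (10/3)*(-1285) = -12850/3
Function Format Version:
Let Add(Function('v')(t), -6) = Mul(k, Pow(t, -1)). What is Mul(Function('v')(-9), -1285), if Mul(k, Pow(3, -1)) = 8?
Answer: Rational(-12850, 3) ≈ -4283.3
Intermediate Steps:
k = 24 (k = Mul(3, 8) = 24)
Function('v')(t) = Add(6, Mul(24, Pow(t, -1)))
Mul(Function('v')(-9), -1285) = Mul(Add(6, Mul(24, Pow(-9, -1))), -1285) = Mul(Add(6, Mul(24, Rational(-1, 9))), -1285) = Mul(Add(6, Rational(-8, 3)), -1285) = Mul(Rational(10, 3), -1285) = Rational(-12850, 3)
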